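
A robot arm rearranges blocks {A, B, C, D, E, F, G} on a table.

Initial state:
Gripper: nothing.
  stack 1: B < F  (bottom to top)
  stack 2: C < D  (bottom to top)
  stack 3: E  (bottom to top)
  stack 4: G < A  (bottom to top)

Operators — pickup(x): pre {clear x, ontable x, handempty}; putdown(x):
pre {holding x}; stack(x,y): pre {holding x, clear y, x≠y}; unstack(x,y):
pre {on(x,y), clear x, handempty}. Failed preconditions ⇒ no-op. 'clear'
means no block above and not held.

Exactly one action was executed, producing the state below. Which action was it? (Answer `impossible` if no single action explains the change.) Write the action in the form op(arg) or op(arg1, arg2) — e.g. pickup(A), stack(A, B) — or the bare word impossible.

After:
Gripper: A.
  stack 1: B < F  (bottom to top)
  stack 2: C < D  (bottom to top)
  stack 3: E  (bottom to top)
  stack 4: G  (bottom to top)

target: towers=[B/F; C/D; E; G] holding=A
     unstack(F, B) → towers=[B; C/D; E; G/A] holding=F
     unstack(D, C) → towers=[B/F; C; E; G/A] holding=D
     unstack(A, G) → towers=[B/F; C/D; E; G] holding=A  ← match
         pickup(E) → towers=[B/F; C/D; G/A] holding=E

unstack(A, G)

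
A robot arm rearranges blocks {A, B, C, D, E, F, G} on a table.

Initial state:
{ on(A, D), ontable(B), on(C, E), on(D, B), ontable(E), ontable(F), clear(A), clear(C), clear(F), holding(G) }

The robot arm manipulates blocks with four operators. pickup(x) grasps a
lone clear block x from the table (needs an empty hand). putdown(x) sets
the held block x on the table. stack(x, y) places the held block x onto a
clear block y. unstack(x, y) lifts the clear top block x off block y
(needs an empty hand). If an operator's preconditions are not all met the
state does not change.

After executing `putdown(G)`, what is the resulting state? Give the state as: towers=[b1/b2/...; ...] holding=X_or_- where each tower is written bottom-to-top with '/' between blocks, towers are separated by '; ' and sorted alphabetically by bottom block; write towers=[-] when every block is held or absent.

towers=[B/D/A; E/C; F; G] holding=-

before: towers=[B/D/A; E/C; F] holding=G
pre[putdown(G)]: holding(G) yes
all met → apply putdown(G)
after:  towers=[B/D/A; E/C; F; G] holding=-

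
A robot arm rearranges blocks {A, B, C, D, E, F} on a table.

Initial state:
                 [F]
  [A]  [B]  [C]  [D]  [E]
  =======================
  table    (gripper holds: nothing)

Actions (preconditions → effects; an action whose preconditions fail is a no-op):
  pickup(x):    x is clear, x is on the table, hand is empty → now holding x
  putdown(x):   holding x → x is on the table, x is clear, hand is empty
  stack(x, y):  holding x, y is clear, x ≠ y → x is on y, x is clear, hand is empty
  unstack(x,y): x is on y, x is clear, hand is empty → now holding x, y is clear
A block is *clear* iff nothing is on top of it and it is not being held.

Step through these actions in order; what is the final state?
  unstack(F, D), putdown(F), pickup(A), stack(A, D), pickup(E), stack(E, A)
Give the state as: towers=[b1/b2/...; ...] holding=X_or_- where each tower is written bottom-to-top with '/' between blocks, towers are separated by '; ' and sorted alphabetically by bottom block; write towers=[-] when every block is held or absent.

towers=[B; C; D/A/E; F] holding=-

step 1 (unstack(F, D)): towers=[A; B; C; D; E] holding=F
step 2 (putdown(F)): towers=[A; B; C; D; E; F] holding=-
step 3 (pickup(A)): towers=[B; C; D; E; F] holding=A
step 4 (stack(A, D)): towers=[B; C; D/A; E; F] holding=-
step 5 (pickup(E)): towers=[B; C; D/A; F] holding=E
step 6 (stack(E, A)): towers=[B; C; D/A/E; F] holding=-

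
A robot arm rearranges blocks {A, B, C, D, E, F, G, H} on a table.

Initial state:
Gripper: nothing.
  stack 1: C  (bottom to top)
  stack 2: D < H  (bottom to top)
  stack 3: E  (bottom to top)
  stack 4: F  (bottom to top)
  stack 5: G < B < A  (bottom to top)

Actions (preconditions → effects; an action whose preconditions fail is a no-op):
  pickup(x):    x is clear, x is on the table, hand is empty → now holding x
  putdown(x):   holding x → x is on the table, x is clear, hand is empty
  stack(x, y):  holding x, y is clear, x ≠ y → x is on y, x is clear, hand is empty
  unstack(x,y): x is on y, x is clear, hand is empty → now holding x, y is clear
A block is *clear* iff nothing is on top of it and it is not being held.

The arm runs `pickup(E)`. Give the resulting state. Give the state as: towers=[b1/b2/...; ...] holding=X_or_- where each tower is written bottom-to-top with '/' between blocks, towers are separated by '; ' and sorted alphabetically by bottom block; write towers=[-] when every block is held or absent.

before: towers=[C; D/H; E; F; G/B/A] holding=-
pre[pickup(E)]: clear(E) yes, ontable(E) yes, handempty yes
all met → apply pickup(E)
after:  towers=[C; D/H; F; G/B/A] holding=E

towers=[C; D/H; F; G/B/A] holding=E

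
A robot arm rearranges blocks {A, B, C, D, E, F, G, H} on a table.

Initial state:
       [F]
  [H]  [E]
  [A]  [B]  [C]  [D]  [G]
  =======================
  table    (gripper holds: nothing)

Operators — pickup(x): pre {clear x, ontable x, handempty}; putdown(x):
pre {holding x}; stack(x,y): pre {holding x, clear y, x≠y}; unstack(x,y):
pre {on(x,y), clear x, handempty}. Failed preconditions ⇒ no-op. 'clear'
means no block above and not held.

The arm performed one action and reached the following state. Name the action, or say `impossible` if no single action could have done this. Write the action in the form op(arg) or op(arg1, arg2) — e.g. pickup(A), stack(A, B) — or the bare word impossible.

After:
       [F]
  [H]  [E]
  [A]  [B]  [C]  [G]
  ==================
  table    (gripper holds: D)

pickup(D)

target: towers=[A/H; B/E/F; C; G] holding=D
         pickup(G) → towers=[A/H; B/E/F; C; D] holding=G
     unstack(H, A) → towers=[A; B/E/F; C; D; G] holding=H
     unstack(F, E) → towers=[A/H; B/E; C; D; G] holding=F
         pickup(D) → towers=[A/H; B/E/F; C; G] holding=D  ← match
         pickup(C) → towers=[A/H; B/E/F; D; G] holding=C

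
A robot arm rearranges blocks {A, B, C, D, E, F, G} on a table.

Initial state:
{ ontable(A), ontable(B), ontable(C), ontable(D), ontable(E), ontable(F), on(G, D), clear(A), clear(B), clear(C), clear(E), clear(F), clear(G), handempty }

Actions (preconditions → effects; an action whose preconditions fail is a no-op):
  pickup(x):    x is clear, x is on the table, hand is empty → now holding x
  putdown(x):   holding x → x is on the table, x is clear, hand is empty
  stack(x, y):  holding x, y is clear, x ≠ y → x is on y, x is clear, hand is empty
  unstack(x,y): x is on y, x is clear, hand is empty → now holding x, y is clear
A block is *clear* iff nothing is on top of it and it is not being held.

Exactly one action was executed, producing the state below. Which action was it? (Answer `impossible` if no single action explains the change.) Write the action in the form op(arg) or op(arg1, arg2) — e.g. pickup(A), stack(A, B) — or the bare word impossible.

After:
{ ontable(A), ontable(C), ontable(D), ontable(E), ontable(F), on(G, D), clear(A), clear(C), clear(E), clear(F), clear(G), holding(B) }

pickup(B)

target: towers=[A; C; D/G; E; F] holding=B
         pickup(B) → towers=[A; C; D/G; E; F] holding=B  ← match
         pickup(F) → towers=[A; B; C; D/G; E] holding=F
     unstack(G, D) → towers=[A; B; C; D; E; F] holding=G
         pickup(A) → towers=[B; C; D/G; E; F] holding=A
         pickup(E) → towers=[A; B; C; D/G; F] holding=E
         pickup(C) → towers=[A; B; D/G; E; F] holding=C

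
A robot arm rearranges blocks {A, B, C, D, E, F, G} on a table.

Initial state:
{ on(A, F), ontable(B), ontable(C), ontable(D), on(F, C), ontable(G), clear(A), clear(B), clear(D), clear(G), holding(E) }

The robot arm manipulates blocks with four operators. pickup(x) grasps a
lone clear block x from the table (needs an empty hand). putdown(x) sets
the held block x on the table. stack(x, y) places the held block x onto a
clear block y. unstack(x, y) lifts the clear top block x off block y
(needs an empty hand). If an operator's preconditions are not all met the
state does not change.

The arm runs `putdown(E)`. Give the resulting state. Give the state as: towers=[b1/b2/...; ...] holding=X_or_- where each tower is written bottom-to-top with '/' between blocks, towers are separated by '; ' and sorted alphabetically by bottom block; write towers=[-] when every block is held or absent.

towers=[B; C/F/A; D; E; G] holding=-

before: towers=[B; C/F/A; D; G] holding=E
pre[putdown(E)]: holding(E) ok
all met → apply putdown(E)
after:  towers=[B; C/F/A; D; E; G] holding=-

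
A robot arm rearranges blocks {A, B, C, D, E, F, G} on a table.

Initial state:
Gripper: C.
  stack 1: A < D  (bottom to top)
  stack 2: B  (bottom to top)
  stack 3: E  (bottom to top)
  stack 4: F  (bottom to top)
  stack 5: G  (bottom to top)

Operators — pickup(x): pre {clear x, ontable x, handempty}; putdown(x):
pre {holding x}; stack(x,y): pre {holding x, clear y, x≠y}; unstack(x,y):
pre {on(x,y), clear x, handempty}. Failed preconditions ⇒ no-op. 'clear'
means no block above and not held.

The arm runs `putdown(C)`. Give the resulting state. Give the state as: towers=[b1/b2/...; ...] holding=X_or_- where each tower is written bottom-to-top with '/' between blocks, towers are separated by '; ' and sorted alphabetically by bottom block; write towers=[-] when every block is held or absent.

before: towers=[A/D; B; E; F; G] holding=C
pre[putdown(C)]: holding(C) ok
all met → apply putdown(C)
after:  towers=[A/D; B; C; E; F; G] holding=-

towers=[A/D; B; C; E; F; G] holding=-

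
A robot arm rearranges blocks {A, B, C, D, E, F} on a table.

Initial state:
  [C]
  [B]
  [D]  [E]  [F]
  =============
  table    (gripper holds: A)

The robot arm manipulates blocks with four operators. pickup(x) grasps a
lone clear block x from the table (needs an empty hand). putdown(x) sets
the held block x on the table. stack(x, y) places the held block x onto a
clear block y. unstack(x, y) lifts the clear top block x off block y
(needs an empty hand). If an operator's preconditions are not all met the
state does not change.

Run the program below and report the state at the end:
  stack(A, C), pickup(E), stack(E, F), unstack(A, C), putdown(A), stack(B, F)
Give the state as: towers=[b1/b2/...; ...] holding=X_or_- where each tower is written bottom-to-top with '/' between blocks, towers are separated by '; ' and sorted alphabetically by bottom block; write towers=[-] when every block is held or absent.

step 1 (stack(A, C)): towers=[D/B/C/A; E; F] holding=-
step 2 (pickup(E)): towers=[D/B/C/A; F] holding=E
step 3 (stack(E, F)): towers=[D/B/C/A; F/E] holding=-
step 4 (unstack(A, C)): towers=[D/B/C; F/E] holding=A
step 5 (putdown(A)): towers=[A; D/B/C; F/E] holding=-
step 6 (stack(B, F)) [no-op]: towers=[A; D/B/C; F/E] holding=-

towers=[A; D/B/C; F/E] holding=-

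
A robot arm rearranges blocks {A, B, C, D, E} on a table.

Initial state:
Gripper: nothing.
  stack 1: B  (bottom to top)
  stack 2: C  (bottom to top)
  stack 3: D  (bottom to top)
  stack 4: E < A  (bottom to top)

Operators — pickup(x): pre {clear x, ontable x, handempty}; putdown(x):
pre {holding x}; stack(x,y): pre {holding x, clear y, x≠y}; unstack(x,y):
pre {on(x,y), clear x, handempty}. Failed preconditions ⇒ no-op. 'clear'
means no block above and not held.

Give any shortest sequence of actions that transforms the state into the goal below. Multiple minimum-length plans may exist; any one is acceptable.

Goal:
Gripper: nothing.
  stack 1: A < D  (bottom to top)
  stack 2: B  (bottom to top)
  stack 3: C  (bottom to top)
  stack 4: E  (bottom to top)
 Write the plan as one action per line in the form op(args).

step 1 (unstack(A, E)): towers=[B; C; D; E] holding=A
step 2 (putdown(A)): towers=[A; B; C; D; E] holding=-
step 3 (pickup(D)): towers=[A; B; C; E] holding=D
step 4 (stack(D, A)): towers=[A/D; B; C; E] holding=-
goal check: towers=[A/D; B; C; E] holding=- — reached (length 4, optimal by BFS)

unstack(A, E)
putdown(A)
pickup(D)
stack(D, A)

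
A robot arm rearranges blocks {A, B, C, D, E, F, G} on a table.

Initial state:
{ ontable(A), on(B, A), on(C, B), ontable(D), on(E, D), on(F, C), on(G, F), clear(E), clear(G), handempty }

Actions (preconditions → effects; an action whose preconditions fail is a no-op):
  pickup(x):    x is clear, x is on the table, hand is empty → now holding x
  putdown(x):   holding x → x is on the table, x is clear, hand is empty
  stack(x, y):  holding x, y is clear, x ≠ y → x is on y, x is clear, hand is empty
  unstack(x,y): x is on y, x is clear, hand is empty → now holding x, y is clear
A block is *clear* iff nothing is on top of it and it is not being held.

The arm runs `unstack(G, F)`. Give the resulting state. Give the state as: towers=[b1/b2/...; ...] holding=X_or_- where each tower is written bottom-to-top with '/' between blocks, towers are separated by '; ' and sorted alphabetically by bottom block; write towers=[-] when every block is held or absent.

towers=[A/B/C/F; D/E] holding=G

before: towers=[A/B/C/F/G; D/E] holding=-
pre[unstack(G, F)]: on(G,F) yes, clear(G) yes, handempty yes
all met → apply unstack(G, F)
after:  towers=[A/B/C/F; D/E] holding=G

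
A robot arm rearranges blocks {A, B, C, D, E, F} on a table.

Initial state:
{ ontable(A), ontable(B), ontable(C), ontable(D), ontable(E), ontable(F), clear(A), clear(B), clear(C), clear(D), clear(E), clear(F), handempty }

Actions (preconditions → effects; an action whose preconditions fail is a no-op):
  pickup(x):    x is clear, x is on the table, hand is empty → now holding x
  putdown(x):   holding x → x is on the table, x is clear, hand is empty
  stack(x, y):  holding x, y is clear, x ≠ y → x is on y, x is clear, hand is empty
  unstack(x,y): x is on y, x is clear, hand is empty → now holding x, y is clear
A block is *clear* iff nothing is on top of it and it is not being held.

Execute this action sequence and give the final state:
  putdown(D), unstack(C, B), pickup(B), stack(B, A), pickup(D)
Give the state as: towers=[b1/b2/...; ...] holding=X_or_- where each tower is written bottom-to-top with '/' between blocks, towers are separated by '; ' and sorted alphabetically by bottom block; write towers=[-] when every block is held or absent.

step 1 (putdown(D)) [no-op]: towers=[A; B; C; D; E; F] holding=-
step 2 (unstack(C, B)) [no-op]: towers=[A; B; C; D; E; F] holding=-
step 3 (pickup(B)): towers=[A; C; D; E; F] holding=B
step 4 (stack(B, A)): towers=[A/B; C; D; E; F] holding=-
step 5 (pickup(D)): towers=[A/B; C; E; F] holding=D

towers=[A/B; C; E; F] holding=D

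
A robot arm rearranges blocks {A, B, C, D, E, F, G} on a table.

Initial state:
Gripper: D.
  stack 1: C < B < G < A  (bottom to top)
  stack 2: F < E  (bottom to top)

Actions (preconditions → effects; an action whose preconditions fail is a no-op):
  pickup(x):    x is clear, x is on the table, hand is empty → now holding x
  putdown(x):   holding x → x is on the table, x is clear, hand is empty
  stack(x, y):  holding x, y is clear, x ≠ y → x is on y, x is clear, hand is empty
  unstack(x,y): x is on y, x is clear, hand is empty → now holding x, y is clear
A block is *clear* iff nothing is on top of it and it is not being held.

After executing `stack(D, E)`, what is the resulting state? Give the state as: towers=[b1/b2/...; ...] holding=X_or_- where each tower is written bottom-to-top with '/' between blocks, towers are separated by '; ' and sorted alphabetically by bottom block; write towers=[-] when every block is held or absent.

towers=[C/B/G/A; F/E/D] holding=-

before: towers=[C/B/G/A; F/E] holding=D
pre[stack(D, E)]: holding(D) ok, clear(E) ok, D≠E ok
all met → apply stack(D, E)
after:  towers=[C/B/G/A; F/E/D] holding=-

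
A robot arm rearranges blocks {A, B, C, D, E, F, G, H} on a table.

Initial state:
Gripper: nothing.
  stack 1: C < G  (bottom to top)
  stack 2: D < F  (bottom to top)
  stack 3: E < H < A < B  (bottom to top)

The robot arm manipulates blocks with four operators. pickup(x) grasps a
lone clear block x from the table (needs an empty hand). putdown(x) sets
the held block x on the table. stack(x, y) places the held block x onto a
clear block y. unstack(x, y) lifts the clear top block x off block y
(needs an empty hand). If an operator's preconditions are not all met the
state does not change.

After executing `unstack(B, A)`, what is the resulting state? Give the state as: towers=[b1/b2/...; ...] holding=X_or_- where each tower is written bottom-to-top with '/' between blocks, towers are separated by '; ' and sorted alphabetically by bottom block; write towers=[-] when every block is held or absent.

before: towers=[C/G; D/F; E/H/A/B] holding=-
pre[unstack(B, A)]: on(B,A) yes, clear(B) yes, handempty yes
all met → apply unstack(B, A)
after:  towers=[C/G; D/F; E/H/A] holding=B

towers=[C/G; D/F; E/H/A] holding=B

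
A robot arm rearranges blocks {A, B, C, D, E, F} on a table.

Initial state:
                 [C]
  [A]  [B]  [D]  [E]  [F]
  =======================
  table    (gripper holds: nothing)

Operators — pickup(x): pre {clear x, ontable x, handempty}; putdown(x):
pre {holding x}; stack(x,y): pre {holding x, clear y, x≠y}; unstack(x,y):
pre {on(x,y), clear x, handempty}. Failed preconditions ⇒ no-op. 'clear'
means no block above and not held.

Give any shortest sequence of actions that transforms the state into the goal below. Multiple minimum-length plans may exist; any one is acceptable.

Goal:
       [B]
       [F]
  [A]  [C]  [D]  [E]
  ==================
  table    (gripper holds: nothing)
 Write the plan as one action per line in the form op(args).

step 1 (unstack(C, E)): towers=[A; B; D; E; F] holding=C
step 2 (putdown(C)): towers=[A; B; C; D; E; F] holding=-
step 3 (pickup(F)): towers=[A; B; C; D; E] holding=F
step 4 (stack(F, C)): towers=[A; B; C/F; D; E] holding=-
step 5 (pickup(B)): towers=[A; C/F; D; E] holding=B
step 6 (stack(B, F)): towers=[A; C/F/B; D; E] holding=-
goal check: towers=[A; C/F/B; D; E] holding=- — reached (length 6, optimal by BFS)

unstack(C, E)
putdown(C)
pickup(F)
stack(F, C)
pickup(B)
stack(B, F)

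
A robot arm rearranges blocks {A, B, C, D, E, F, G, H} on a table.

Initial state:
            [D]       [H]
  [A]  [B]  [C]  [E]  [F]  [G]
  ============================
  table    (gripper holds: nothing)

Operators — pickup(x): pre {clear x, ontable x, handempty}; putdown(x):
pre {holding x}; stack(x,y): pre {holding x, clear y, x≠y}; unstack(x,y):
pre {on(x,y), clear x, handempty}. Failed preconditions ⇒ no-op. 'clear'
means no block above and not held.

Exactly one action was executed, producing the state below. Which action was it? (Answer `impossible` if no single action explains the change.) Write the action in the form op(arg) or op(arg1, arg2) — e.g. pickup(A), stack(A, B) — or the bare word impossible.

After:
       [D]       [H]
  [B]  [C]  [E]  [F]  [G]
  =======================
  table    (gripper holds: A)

pickup(A)

target: towers=[B; C/D; E; F/H; G] holding=A
         pickup(G) → towers=[A; B; C/D; E; F/H] holding=G
         pickup(A) → towers=[B; C/D; E; F/H; G] holding=A  ← match
         pickup(E) → towers=[A; B; C/D; F/H; G] holding=E
     unstack(H, F) → towers=[A; B; C/D; E; F; G] holding=H
         pickup(B) → towers=[A; C/D; E; F/H; G] holding=B
     unstack(D, C) → towers=[A; B; C; E; F/H; G] holding=D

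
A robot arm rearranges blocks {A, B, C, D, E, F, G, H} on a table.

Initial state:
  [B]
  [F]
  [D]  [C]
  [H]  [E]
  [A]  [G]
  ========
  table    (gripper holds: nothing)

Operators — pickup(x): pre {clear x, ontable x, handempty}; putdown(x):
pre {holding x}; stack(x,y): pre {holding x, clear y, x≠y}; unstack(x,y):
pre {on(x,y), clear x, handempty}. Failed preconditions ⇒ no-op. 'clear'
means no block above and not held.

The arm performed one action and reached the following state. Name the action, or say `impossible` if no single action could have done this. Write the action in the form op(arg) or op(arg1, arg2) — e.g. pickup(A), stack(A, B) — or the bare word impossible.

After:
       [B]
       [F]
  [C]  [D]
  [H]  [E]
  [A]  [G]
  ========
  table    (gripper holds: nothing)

target: towers=[A/H/C; G/E/D/F/B] holding=-
     unstack(B, F) → towers=[A/H/D/F; G/E/C] holding=B
     unstack(C, E) → towers=[A/H/D/F/B; G/E] holding=C
none of the 2 applicable actions match → impossible

impossible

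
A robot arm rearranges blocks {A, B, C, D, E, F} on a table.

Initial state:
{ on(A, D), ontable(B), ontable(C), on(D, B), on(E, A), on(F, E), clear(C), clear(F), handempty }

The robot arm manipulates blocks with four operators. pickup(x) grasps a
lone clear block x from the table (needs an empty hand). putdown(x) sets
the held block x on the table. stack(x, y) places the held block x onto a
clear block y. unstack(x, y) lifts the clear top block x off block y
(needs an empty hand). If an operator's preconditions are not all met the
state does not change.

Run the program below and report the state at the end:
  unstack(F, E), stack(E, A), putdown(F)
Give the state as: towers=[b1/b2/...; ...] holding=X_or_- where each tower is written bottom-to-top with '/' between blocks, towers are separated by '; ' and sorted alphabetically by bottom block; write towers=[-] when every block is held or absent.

towers=[B/D/A/E; C; F] holding=-

step 1 (unstack(F, E)): towers=[B/D/A/E; C] holding=F
step 2 (stack(E, A)) [no-op]: towers=[B/D/A/E; C] holding=F
step 3 (putdown(F)): towers=[B/D/A/E; C; F] holding=-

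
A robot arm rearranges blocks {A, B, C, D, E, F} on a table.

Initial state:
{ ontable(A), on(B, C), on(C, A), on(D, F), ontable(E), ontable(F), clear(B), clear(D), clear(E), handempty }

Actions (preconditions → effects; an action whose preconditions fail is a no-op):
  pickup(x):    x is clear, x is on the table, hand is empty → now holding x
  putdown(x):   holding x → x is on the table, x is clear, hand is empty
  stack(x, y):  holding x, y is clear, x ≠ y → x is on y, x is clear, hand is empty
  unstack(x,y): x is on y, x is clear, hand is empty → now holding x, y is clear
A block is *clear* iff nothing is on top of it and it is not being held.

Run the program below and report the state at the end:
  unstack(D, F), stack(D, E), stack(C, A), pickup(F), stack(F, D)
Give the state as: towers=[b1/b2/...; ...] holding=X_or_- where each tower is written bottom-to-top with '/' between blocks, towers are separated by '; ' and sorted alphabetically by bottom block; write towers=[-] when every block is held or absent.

step 1 (unstack(D, F)): towers=[A/C/B; E; F] holding=D
step 2 (stack(D, E)): towers=[A/C/B; E/D; F] holding=-
step 3 (stack(C, A)) [no-op]: towers=[A/C/B; E/D; F] holding=-
step 4 (pickup(F)): towers=[A/C/B; E/D] holding=F
step 5 (stack(F, D)): towers=[A/C/B; E/D/F] holding=-

towers=[A/C/B; E/D/F] holding=-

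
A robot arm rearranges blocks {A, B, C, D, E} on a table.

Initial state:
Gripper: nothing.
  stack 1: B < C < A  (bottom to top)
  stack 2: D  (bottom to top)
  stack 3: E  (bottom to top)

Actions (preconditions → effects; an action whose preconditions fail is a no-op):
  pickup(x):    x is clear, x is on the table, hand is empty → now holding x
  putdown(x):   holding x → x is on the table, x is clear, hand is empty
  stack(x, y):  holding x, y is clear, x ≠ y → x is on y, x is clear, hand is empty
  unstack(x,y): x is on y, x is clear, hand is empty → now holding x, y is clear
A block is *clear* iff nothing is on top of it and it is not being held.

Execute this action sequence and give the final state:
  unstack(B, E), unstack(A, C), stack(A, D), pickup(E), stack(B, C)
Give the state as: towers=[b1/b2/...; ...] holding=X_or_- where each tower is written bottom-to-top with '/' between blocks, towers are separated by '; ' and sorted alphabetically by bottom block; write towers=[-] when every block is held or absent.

step 1 (unstack(B, E)) [no-op]: towers=[B/C/A; D; E] holding=-
step 2 (unstack(A, C)): towers=[B/C; D; E] holding=A
step 3 (stack(A, D)): towers=[B/C; D/A; E] holding=-
step 4 (pickup(E)): towers=[B/C; D/A] holding=E
step 5 (stack(B, C)) [no-op]: towers=[B/C; D/A] holding=E

towers=[B/C; D/A] holding=E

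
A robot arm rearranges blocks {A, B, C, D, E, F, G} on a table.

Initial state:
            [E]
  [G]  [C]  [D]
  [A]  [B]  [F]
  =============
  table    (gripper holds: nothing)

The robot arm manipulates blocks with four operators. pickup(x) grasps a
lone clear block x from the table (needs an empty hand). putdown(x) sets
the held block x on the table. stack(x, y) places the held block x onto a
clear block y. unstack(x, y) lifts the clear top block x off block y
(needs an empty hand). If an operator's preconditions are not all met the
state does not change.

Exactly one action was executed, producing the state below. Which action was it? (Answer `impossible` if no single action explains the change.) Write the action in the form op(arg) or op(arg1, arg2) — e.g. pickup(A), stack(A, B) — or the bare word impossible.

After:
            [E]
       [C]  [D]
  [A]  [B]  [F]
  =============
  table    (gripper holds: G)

unstack(G, A)

target: towers=[A; B/C; F/D/E] holding=G
     unstack(G, A) → towers=[A; B/C; F/D/E] holding=G  ← match
     unstack(E, D) → towers=[A/G; B/C; F/D] holding=E
     unstack(C, B) → towers=[A/G; B; F/D/E] holding=C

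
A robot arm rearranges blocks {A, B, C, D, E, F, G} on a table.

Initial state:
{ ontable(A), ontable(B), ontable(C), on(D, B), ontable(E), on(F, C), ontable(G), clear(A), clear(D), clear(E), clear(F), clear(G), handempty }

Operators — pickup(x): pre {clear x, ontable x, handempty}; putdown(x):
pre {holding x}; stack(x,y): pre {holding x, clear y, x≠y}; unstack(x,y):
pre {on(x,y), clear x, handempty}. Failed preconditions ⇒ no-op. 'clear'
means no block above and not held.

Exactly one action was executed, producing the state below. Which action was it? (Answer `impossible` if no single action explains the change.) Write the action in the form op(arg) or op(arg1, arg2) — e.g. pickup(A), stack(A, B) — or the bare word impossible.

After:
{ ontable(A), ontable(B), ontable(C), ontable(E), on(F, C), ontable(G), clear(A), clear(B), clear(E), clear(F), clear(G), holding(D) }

unstack(D, B)

target: towers=[A; B; C/F; E; G] holding=D
     unstack(F, C) → towers=[A; B/D; C; E; G] holding=F
         pickup(G) → towers=[A; B/D; C/F; E] holding=G
     unstack(D, B) → towers=[A; B; C/F; E; G] holding=D  ← match
         pickup(A) → towers=[B/D; C/F; E; G] holding=A
         pickup(E) → towers=[A; B/D; C/F; G] holding=E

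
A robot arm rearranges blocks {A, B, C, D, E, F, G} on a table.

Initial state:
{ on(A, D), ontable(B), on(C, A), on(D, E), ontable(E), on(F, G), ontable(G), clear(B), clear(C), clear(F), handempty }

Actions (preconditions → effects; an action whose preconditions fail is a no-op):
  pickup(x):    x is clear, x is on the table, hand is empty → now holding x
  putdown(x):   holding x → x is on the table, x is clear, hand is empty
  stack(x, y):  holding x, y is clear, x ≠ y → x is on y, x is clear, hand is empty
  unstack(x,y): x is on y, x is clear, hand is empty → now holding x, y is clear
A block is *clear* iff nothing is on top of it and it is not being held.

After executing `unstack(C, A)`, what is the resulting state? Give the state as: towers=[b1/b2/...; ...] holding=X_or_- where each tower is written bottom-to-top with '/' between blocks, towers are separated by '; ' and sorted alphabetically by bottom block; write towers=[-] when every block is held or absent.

before: towers=[B; E/D/A/C; G/F] holding=-
pre[unstack(C, A)]: on(C,A) ✓, clear(C) ✓, handempty ✓
all met → apply unstack(C, A)
after:  towers=[B; E/D/A; G/F] holding=C

towers=[B; E/D/A; G/F] holding=C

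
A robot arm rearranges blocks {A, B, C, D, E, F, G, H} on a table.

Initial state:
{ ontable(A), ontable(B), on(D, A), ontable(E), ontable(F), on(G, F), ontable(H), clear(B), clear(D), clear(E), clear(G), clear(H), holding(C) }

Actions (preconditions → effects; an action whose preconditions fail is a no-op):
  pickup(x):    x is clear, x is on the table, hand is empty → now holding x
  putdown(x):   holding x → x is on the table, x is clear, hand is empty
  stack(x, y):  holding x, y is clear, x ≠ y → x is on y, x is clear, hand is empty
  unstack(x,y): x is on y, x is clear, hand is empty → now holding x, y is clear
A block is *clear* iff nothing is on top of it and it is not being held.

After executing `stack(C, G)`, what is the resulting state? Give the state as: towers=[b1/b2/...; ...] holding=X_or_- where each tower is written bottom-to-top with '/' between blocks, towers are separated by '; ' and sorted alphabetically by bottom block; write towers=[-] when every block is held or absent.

towers=[A/D; B; E; F/G/C; H] holding=-

before: towers=[A/D; B; E; F/G; H] holding=C
pre[stack(C, G)]: holding(C) ok, clear(G) ok, C≠G ok
all met → apply stack(C, G)
after:  towers=[A/D; B; E; F/G/C; H] holding=-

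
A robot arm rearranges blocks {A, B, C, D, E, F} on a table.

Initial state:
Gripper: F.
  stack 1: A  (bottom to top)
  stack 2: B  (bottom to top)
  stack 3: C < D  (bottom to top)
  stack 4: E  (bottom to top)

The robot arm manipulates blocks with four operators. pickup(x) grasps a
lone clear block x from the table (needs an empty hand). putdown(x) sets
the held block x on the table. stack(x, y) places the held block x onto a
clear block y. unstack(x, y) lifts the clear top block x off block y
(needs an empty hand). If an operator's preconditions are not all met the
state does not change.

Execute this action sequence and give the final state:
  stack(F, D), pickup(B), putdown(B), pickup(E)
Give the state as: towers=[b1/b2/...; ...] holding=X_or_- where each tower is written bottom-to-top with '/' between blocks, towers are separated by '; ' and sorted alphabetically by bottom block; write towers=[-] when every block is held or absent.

towers=[A; B; C/D/F] holding=E

step 1 (stack(F, D)): towers=[A; B; C/D/F; E] holding=-
step 2 (pickup(B)): towers=[A; C/D/F; E] holding=B
step 3 (putdown(B)): towers=[A; B; C/D/F; E] holding=-
step 4 (pickup(E)): towers=[A; B; C/D/F] holding=E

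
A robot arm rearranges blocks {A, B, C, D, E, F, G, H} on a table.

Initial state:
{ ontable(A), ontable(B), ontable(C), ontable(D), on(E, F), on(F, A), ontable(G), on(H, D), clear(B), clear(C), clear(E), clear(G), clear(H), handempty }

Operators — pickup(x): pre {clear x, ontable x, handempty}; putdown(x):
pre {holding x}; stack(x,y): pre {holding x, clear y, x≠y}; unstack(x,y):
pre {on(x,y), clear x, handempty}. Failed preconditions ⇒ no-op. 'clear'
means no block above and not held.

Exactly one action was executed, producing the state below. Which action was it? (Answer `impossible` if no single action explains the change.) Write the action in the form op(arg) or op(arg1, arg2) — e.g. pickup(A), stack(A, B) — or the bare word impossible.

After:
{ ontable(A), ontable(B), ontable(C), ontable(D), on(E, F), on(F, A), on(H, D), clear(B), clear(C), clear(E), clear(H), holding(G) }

pickup(G)

target: towers=[A/F/E; B; C; D/H] holding=G
         pickup(G) → towers=[A/F/E; B; C; D/H] holding=G  ← match
     unstack(E, F) → towers=[A/F; B; C; D/H; G] holding=E
     unstack(H, D) → towers=[A/F/E; B; C; D; G] holding=H
         pickup(B) → towers=[A/F/E; C; D/H; G] holding=B
         pickup(C) → towers=[A/F/E; B; D/H; G] holding=C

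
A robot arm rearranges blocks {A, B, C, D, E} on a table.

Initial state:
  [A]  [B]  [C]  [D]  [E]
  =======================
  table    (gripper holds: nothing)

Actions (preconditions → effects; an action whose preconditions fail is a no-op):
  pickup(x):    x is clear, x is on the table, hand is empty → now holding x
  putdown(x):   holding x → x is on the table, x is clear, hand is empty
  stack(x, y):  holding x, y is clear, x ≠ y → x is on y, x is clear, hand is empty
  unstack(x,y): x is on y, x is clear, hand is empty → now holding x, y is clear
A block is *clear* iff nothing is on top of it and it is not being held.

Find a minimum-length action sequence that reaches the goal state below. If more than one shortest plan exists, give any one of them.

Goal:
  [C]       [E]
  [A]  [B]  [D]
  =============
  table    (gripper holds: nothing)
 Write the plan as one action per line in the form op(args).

pickup(E)
stack(E, D)
pickup(C)
stack(C, A)

step 1 (pickup(E)): towers=[A; B; C; D] holding=E
step 2 (stack(E, D)): towers=[A; B; C; D/E] holding=-
step 3 (pickup(C)): towers=[A; B; D/E] holding=C
step 4 (stack(C, A)): towers=[A/C; B; D/E] holding=-
goal check: towers=[A/C; B; D/E] holding=- — reached (length 4, optimal by BFS)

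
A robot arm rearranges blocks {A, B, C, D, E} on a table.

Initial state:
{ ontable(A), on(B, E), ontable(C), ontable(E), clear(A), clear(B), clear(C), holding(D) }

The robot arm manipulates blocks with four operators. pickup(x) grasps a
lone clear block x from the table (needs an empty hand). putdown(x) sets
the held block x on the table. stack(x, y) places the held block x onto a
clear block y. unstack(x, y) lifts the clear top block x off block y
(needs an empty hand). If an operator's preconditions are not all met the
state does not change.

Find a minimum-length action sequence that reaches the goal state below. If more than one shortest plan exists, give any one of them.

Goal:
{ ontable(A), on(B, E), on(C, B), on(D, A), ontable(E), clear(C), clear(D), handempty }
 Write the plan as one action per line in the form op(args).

step 1 (stack(D, A)): towers=[A/D; C; E/B] holding=-
step 2 (pickup(C)): towers=[A/D; E/B] holding=C
step 3 (stack(C, B)): towers=[A/D; E/B/C] holding=-
goal check: towers=[A/D; E/B/C] holding=- — reached (length 3, optimal by BFS)

stack(D, A)
pickup(C)
stack(C, B)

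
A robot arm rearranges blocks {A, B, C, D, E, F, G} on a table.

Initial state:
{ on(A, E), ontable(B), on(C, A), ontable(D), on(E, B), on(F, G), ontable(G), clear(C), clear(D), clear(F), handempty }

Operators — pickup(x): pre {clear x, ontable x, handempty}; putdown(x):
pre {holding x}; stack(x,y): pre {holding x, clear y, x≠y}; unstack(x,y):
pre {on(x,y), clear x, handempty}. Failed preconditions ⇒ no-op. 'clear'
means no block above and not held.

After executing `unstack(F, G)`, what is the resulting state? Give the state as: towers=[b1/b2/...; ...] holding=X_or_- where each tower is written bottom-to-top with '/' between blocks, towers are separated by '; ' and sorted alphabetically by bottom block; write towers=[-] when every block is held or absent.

before: towers=[B/E/A/C; D; G/F] holding=-
pre[unstack(F, G)]: on(F,G) ok, clear(F) ok, handempty ok
all met → apply unstack(F, G)
after:  towers=[B/E/A/C; D; G] holding=F

towers=[B/E/A/C; D; G] holding=F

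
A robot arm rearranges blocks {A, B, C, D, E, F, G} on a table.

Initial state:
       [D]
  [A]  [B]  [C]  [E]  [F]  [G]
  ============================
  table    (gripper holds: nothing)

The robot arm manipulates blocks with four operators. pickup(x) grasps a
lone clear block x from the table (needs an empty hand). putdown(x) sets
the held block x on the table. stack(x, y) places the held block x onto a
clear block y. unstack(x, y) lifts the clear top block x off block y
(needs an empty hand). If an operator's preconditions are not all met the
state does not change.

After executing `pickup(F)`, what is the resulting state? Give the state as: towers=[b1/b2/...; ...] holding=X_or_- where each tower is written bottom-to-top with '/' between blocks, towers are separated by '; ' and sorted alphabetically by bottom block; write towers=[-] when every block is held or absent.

before: towers=[A; B/D; C; E; F; G] holding=-
pre[pickup(F)]: clear(F) yes, ontable(F) yes, handempty yes
all met → apply pickup(F)
after:  towers=[A; B/D; C; E; G] holding=F

towers=[A; B/D; C; E; G] holding=F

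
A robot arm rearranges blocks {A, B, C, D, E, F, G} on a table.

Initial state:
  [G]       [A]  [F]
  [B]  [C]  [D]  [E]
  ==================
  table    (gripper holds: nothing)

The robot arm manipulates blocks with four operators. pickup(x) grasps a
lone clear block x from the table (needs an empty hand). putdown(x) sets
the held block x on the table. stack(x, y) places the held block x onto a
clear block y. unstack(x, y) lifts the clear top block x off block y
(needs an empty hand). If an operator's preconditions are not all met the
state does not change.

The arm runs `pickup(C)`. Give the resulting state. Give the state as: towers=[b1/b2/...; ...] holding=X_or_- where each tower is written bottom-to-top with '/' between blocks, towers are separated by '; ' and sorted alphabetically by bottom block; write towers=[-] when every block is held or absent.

before: towers=[B/G; C; D/A; E/F] holding=-
pre[pickup(C)]: clear(C) ok, ontable(C) ok, handempty ok
all met → apply pickup(C)
after:  towers=[B/G; D/A; E/F] holding=C

towers=[B/G; D/A; E/F] holding=C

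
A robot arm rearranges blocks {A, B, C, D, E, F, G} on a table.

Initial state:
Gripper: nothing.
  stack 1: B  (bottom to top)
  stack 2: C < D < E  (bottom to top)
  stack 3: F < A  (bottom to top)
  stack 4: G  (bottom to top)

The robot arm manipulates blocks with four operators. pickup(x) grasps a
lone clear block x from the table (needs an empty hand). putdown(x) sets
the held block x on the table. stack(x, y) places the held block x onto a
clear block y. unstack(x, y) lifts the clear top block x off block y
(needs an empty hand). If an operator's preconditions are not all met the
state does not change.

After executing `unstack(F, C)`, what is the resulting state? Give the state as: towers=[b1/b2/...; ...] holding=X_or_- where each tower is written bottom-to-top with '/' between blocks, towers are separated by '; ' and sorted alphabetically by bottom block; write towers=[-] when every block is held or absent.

before: towers=[B; C/D/E; F/A; G] holding=-
pre[unstack(F, C)]: on(F,C) fail, clear(F) fail, handempty ok
on(F,C), clear(F) unmet → unstack(F, C) is a no-op
after:  towers=[B; C/D/E; F/A; G] holding=-

towers=[B; C/D/E; F/A; G] holding=-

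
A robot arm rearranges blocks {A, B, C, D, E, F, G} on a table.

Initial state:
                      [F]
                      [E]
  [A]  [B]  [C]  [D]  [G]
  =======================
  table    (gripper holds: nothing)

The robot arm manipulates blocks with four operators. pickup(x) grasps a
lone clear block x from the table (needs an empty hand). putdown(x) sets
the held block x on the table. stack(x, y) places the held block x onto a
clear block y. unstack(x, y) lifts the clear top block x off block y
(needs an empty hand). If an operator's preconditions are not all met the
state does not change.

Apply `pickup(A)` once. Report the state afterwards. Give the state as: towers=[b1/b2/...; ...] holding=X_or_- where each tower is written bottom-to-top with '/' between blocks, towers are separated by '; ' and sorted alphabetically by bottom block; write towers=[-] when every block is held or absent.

towers=[B; C; D; G/E/F] holding=A

before: towers=[A; B; C; D; G/E/F] holding=-
pre[pickup(A)]: clear(A) yes, ontable(A) yes, handempty yes
all met → apply pickup(A)
after:  towers=[B; C; D; G/E/F] holding=A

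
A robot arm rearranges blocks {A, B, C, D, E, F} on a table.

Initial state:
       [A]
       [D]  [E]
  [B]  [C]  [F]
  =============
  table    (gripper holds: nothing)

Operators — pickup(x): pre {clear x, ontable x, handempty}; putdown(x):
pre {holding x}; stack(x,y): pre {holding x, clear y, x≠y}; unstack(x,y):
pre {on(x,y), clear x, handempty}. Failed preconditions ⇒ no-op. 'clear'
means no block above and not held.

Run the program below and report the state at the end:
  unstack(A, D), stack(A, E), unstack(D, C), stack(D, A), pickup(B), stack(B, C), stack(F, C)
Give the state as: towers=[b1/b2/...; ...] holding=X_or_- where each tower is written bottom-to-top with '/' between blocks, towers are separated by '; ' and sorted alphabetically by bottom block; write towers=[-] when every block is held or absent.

step 1 (unstack(A, D)): towers=[B; C/D; F/E] holding=A
step 2 (stack(A, E)): towers=[B; C/D; F/E/A] holding=-
step 3 (unstack(D, C)): towers=[B; C; F/E/A] holding=D
step 4 (stack(D, A)): towers=[B; C; F/E/A/D] holding=-
step 5 (pickup(B)): towers=[C; F/E/A/D] holding=B
step 6 (stack(B, C)): towers=[C/B; F/E/A/D] holding=-
step 7 (stack(F, C)) [no-op]: towers=[C/B; F/E/A/D] holding=-

towers=[C/B; F/E/A/D] holding=-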